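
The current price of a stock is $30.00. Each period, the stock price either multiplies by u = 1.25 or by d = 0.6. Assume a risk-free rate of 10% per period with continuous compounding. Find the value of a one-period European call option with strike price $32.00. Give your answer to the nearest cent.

Risk-neutral probability p = (e^0.1 − 0.6)/(1.25 − 0.6) = 0.5052/0.6500 = 0.7772
Terminal stock prices: S_u = 37.5, S_d = 18
Terminal payoffs (S − K): max(5.5, 0) = 5.5, max(-14, 0) = 0
Node 0 (S = 30): V_0 = e^(−0.1)·[0.7772·5.5000 + 0.2228·0.0000] = 3.8677

$3.87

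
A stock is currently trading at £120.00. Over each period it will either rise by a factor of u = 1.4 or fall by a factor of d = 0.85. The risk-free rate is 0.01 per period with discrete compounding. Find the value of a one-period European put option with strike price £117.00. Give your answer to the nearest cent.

£10.53

Risk-neutral probability p = (1 + 0.01 − 0.85)/(1.4 − 0.85) = 0.1600/0.5500 = 0.2909
Terminal stock prices: S_u = 168, S_d = 102
Terminal payoffs (K − S): max(-51, 0) = 0, max(15, 0) = 15
Node 0 (S = 120): V_0 = 1/1.01·[0.2909·0.0000 + 0.7091·15.0000] = 10.5311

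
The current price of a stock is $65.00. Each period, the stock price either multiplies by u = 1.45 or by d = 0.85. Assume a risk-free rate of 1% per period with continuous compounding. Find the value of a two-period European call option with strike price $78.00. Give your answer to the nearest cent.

Risk-neutral probability p = (e^0.01 − 0.85)/(1.45 − 0.85) = 0.1601/0.6000 = 0.2668
Terminal stock prices: S_uu = 136.7, S_ud = 80.11, S_dd = 46.96
Terminal payoffs (S − K): max(58.66, 0) = 58.66, max(2.112, 0) = 2.112, max(-31.04, 0) = 0
Node u (S = 94.25): V_u = e^(−0.01)·[0.2668·58.6625 + 0.7332·2.1125] = 17.0261
Node d (S = 55.25): V_d = e^(−0.01)·[0.2668·2.1125 + 0.7332·0.0000] = 0.5579
Node 0 (S = 65): V_0 = e^(−0.01)·[0.2668·17.0261 + 0.7332·0.5579] = 4.9015

$4.90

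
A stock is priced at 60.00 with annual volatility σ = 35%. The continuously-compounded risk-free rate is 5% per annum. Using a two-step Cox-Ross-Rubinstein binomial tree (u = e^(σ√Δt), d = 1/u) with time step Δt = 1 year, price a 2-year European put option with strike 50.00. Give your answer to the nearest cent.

4.85

CRR parameters: u = e^(σ√Δt) = e^(0.35·√1) = 1.4191, d = 1/u = 0.7047
Per-period rate: rΔt = 0.05·1 = 0.05, so R = e^0.05 = 1.0513
Risk-neutral probability p = (e^0.05 − 0.7047)/(1.4191 − 0.7047) = 0.3466/0.7144 = 0.4852
Terminal stock prices: S_uu = 120.8, S_ud = 60, S_dd = 29.8
Terminal payoffs (K − S): max(-70.83, 0) = 0, max(-10, 0) = 0, max(20.2, 0) = 20.2
Node u (S = 85.14): V_u = e^(−0.05)·[0.4852·0.0000 + 0.5148·0.0000] = 0.0000
Node d (S = 42.28): V_d = e^(−0.05)·[0.4852·0.0000 + 0.5148·20.2049] = 9.8951
Node 0 (S = 60): V_0 = e^(−0.05)·[0.4852·0.0000 + 0.5148·9.8951] = 4.8460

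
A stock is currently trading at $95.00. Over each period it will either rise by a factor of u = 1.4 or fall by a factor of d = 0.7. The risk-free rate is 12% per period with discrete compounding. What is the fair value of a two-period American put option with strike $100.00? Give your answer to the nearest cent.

$13.28

Risk-neutral probability p = (1 + 0.12 − 0.7)/(1.4 − 0.7) = 0.4200/0.7000 = 0.6000
Terminal stock prices: S_uu = 186.2, S_ud = 93.1, S_dd = 46.55
Terminal payoffs (K − S): max(-86.2, 0) = 0, max(6.9, 0) = 6.9, max(53.45, 0) = 53.45
Node u (S = 133): continuation = 1/1.12·[0.6000·0.0000 + 0.4000·6.9000] = 2.4643; exercise value = 0.0000 ≤ continuation, so V_u = 2.4643
Node d (S = 66.5): continuation = 1/1.12·[0.6000·6.9000 + 0.4000·53.4500] = 22.7857; exercise value = 33.5000 > continuation, so V_d = 33.5000 (exercise)
Node 0 (S = 95): continuation = 1/1.12·[0.6000·2.4643 + 0.4000·33.5000] = 13.2844; exercise value = 5.0000 ≤ continuation, so V_0 = 13.2844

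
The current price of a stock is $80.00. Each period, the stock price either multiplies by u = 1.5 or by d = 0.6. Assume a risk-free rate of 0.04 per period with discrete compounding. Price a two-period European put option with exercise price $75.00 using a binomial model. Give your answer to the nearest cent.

$12.54

Risk-neutral probability p = (1 + 0.04 − 0.6)/(1.5 − 0.6) = 0.4400/0.9000 = 0.4889
Terminal stock prices: S_uu = 180, S_ud = 72, S_dd = 28.8
Terminal payoffs (K − S): max(-105, 0) = 0, max(3, 0) = 3, max(46.2, 0) = 46.2
Node u (S = 120): V_u = 1/1.04·[0.4889·0.0000 + 0.5111·3.0000] = 1.4744
Node d (S = 48): V_d = 1/1.04·[0.4889·3.0000 + 0.5111·46.2000] = 24.1154
Node 0 (S = 80): V_0 = 1/1.04·[0.4889·1.4744 + 0.5111·24.1154] = 12.5447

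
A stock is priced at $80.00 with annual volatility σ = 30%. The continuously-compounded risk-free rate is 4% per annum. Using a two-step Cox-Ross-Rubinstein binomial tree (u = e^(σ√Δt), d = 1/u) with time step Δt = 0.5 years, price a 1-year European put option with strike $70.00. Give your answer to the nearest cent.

CRR parameters: u = e^(σ√Δt) = e^(0.3·√0.5) = 1.2363, d = 1/u = 0.8089
Per-period rate: rΔt = 0.04·0.5 = 0.02, so R = e^0.02 = 1.0202
Risk-neutral probability p = (e^0.02 − 0.8089)/(1.2363 − 0.8089) = 0.2113/0.4275 = 0.4944
Terminal stock prices: S_uu = 122.3, S_ud = 80, S_dd = 52.34
Terminal payoffs (K − S): max(-52.28, 0) = 0, max(-10, 0) = 0, max(17.66, 0) = 17.66
Node u (S = 98.9): V_u = e^(−0.02)·[0.4944·0.0000 + 0.5056·0.0000] = 0.0000
Node d (S = 64.71): V_d = e^(−0.02)·[0.4944·0.0000 + 0.5056·17.6599] = 8.7516
Node 0 (S = 80): V_0 = e^(−0.02)·[0.4944·0.0000 + 0.5056·8.7516] = 4.3370

$4.34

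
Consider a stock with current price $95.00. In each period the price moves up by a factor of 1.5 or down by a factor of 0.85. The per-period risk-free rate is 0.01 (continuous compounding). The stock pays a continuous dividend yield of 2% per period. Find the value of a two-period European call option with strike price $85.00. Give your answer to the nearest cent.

Per-period risk-free factor R = e^0.01 = 1.0101; dividend-adjusted growth = e^(0.01−0.02) = 0.9900.
Risk-neutral probability p = (0.9900 − 0.85)/(1.5 − 0.85) = 0.1400/0.6500 = 0.2155
Terminal stock prices: S_uu = 213.8, S_ud = 121.1, S_dd = 68.64
Terminal payoffs (S − K): max(128.8, 0) = 128.8, max(36.12, 0) = 36.12, max(-16.36, 0) = 0
Node u (S = 142.5): V_u = e^(−0.01)·[0.2155·128.7500 + 0.7845·36.1250] = 55.5241
Node d (S = 80.75): V_d = e^(−0.01)·[0.2155·36.1250 + 0.7845·0.0000] = 7.7061
Node 0 (S = 95): V_0 = e^(−0.01)·[0.2155·55.5241 + 0.7845·7.7061] = 17.8298

$17.83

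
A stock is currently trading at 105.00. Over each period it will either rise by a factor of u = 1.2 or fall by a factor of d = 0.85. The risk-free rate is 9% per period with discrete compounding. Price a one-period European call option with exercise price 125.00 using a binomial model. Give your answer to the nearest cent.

0.63

Risk-neutral probability p = (1 + 0.09 − 0.85)/(1.2 − 0.85) = 0.2400/0.3500 = 0.6857
Terminal stock prices: S_u = 126, S_d = 89.25
Terminal payoffs (S − K): max(1, 0) = 1, max(-35.75, 0) = 0
Node 0 (S = 105): V_0 = 1/1.09·[0.6857·1.0000 + 0.3143·0.0000] = 0.6291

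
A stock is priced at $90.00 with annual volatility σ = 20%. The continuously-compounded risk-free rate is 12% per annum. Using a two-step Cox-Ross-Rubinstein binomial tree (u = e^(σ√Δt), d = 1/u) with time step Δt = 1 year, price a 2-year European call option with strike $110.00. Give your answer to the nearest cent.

$11.22

CRR parameters: u = e^(σ√Δt) = e^(0.2·√1) = 1.2214, d = 1/u = 0.8187
Per-period rate: rΔt = 0.12·1 = 0.12, so R = e^0.12 = 1.1275
Risk-neutral probability p = (e^0.12 − 0.8187)/(1.2214 − 0.8187) = 0.3088/0.4027 = 0.7668
Terminal stock prices: S_uu = 134.3, S_ud = 90, S_dd = 60.33
Terminal payoffs (S − K): max(24.26, 0) = 24.26, max(-20, 0) = 0, max(-49.67, 0) = 0
Node u (S = 109.9): V_u = e^(−0.12)·[0.7668·24.2642 + 0.2332·0.0000] = 16.5017
Node d (S = 73.69): V_d = e^(−0.12)·[0.7668·0.0000 + 0.2332·0.0000] = 0.0000
Node 0 (S = 90): V_0 = e^(−0.12)·[0.7668·16.5017 + 0.2332·0.0000] = 11.2226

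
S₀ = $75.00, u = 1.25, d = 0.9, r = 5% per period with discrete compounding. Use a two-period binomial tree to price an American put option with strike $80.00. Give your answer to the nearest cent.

$6.80

Risk-neutral probability p = (1 + 0.05 − 0.9)/(1.25 − 0.9) = 0.1500/0.3500 = 0.4286
Terminal stock prices: S_uu = 117.2, S_ud = 84.38, S_dd = 60.75
Terminal payoffs (K − S): max(-37.19, 0) = 0, max(-4.375, 0) = 0, max(19.25, 0) = 19.25
Node u (S = 93.75): continuation = 1/1.05·[0.4286·0.0000 + 0.5714·0.0000] = 0.0000; exercise value = 0.0000 ≤ continuation, so V_u = 0.0000
Node d (S = 67.5): continuation = 1/1.05·[0.4286·0.0000 + 0.5714·19.2500] = 10.4762; exercise value = 12.5000 > continuation, so V_d = 12.5000 (exercise)
Node 0 (S = 75): continuation = 1/1.05·[0.4286·0.0000 + 0.5714·12.5000] = 6.8027; exercise value = 5.0000 ≤ continuation, so V_0 = 6.8027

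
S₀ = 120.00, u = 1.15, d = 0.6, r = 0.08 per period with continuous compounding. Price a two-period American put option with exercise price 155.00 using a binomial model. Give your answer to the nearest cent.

35.00

Risk-neutral probability p = (e^0.08 − 0.6)/(1.15 − 0.6) = 0.4833/0.5500 = 0.8787
Terminal stock prices: S_uu = 158.7, S_ud = 82.8, S_dd = 43.2
Terminal payoffs (K − S): max(-3.7, 0) = 0, max(72.2, 0) = 72.2, max(111.8, 0) = 111.8
Node u (S = 138): continuation = e^(−0.08)·[0.8787·0.0000 + 0.1213·72.2000] = 8.0843; exercise value = 17.0000 > continuation, so V_u = 17.0000 (exercise)
Node d (S = 72): continuation = e^(−0.08)·[0.8787·72.2000 + 0.1213·111.8000] = 71.0830; exercise value = 83.0000 > continuation, so V_d = 83.0000 (exercise)
Node 0 (S = 120): continuation = e^(−0.08)·[0.8787·17.0000 + 0.1213·83.0000] = 23.0830; exercise value = 35.0000 > continuation, so V_0 = 35.0000 (exercise)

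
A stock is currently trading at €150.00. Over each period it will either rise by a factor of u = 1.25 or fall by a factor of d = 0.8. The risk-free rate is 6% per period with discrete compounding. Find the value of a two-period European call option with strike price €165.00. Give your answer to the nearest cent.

Risk-neutral probability p = (1 + 0.06 − 0.8)/(1.25 − 0.8) = 0.2600/0.4500 = 0.5778
Terminal stock prices: S_uu = 234.4, S_ud = 150, S_dd = 96
Terminal payoffs (S − K): max(69.38, 0) = 69.38, max(-15, 0) = 0, max(-69, 0) = 0
Node u (S = 187.5): V_u = 1/1.06·[0.5778·69.3750 + 0.4222·0.0000] = 37.8145
Node d (S = 120): V_d = 1/1.06·[0.5778·0.0000 + 0.4222·0.0000] = 0.0000
Node 0 (S = 150): V_0 = 1/1.06·[0.5778·37.8145 + 0.4222·0.0000] = 20.6117

€20.61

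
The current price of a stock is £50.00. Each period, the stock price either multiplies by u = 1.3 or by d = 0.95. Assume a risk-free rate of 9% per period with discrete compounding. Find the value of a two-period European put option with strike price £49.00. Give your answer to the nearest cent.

£1.17

Risk-neutral probability p = (1 + 0.09 − 0.95)/(1.3 − 0.95) = 0.1400/0.3500 = 0.4000
Terminal stock prices: S_uu = 84.5, S_ud = 61.75, S_dd = 45.12
Terminal payoffs (K − S): max(-35.5, 0) = 0, max(-12.75, 0) = 0, max(3.875, 0) = 3.875
Node u (S = 65): V_u = 1/1.09·[0.4000·0.0000 + 0.6000·0.0000] = 0.0000
Node d (S = 47.5): V_d = 1/1.09·[0.4000·0.0000 + 0.6000·3.8750] = 2.1330
Node 0 (S = 50): V_0 = 1/1.09·[0.4000·0.0000 + 0.6000·2.1330] = 1.1741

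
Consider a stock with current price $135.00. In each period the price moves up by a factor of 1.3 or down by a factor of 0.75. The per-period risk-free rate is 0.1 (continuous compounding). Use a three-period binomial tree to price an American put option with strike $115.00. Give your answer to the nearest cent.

Risk-neutral probability p = (e^0.1 − 0.75)/(1.3 − 0.75) = 0.3552/0.5500 = 0.6458
Terminal stock prices: S_uuu = 296.6, S_uud = 171.1, S_udd = 98.72, S_ddd = 56.95
Terminal payoffs (K − S): max(-181.6, 0) = 0, max(-56.11, 0) = 0, max(16.28, 0) = 16.28, max(58.05, 0) = 58.05
Node uu (S = 228.2): continuation = e^(−0.1)·[0.6458·0.0000 + 0.3542·0.0000] = 0.0000; exercise value = 0.0000 ≤ continuation, so V_uu = 0.0000
Node ud (S = 131.6): continuation = e^(−0.1)·[0.6458·0.0000 + 0.3542·16.2812] = 5.2185; exercise value = 0.0000 ≤ continuation, so V_ud = 5.2185
Node dd (S = 75.94): continuation = e^(−0.1)·[0.6458·16.2812 + 0.3542·58.0469] = 28.1188; exercise value = 39.0625 > continuation, so V_dd = 39.0625 (exercise)
Node u (S = 175.5): continuation = e^(−0.1)·[0.6458·0.0000 + 0.3542·5.2185] = 1.6727; exercise value = 0.0000 ≤ continuation, so V_u = 1.6727
Node d (S = 101.2): continuation = e^(−0.1)·[0.6458·5.2185 + 0.3542·39.0625] = 15.5698; exercise value = 13.7500 ≤ continuation, so V_d = 15.5698
Node 0 (S = 135): continuation = e^(−0.1)·[0.6458·1.6727 + 0.3542·15.5698] = 5.9679; exercise value = 0.0000 ≤ continuation, so V_0 = 5.9679

$5.97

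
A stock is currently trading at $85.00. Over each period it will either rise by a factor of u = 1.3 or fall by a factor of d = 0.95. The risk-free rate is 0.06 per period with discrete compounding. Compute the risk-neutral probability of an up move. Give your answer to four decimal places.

p = 0.3143

Risk-neutral probability p = (1 + 0.06 − 0.95)/(1.3 − 0.95) = 0.1100/0.3500 = 0.3143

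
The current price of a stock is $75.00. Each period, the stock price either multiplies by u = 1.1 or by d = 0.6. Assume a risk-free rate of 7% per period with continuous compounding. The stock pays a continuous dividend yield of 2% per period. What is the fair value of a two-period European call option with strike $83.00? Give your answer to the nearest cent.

Per-period risk-free factor R = e^0.07 = 1.0725; dividend-adjusted growth = e^(0.07−0.02) = 1.0513.
Risk-neutral probability p = (1.0513 − 0.6)/(1.1 − 0.6) = 0.4513/0.5000 = 0.9025
Terminal stock prices: S_uu = 90.75, S_ud = 49.5, S_dd = 27
Terminal payoffs (S − K): max(7.75, 0) = 7.75, max(-33.5, 0) = 0, max(-56, 0) = 0
Node u (S = 82.5): V_u = e^(−0.07)·[0.9025·7.7500 + 0.0975·0.0000] = 6.5218
Node d (S = 45): V_d = e^(−0.07)·[0.9025·0.0000 + 0.0975·0.0000] = 0.0000
Node 0 (S = 75): V_0 = e^(−0.07)·[0.9025·6.5218 + 0.0975·0.0000] = 5.4883

$5.49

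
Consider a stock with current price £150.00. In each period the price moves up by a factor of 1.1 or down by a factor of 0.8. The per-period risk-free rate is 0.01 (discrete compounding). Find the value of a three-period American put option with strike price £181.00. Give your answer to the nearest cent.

Risk-neutral probability p = (1 + 0.01 − 0.8)/(1.1 − 0.8) = 0.2100/0.3000 = 0.7000
Terminal stock prices: S_uuu = 199.7, S_uud = 145.2, S_udd = 105.6, S_ddd = 76.8
Terminal payoffs (K − S): max(-18.65, 0) = 0, max(35.8, 0) = 35.8, max(75.4, 0) = 75.4, max(104.2, 0) = 104.2
Node uu (S = 181.5): continuation = 1/1.01·[0.7000·0.0000 + 0.3000·35.8000] = 10.6337; exercise value = 0.0000 ≤ continuation, so V_uu = 10.6337
Node ud (S = 132): continuation = 1/1.01·[0.7000·35.8000 + 0.3000·75.4000] = 47.2079; exercise value = 49.0000 > continuation, so V_ud = 49.0000 (exercise)
Node dd (S = 96): continuation = 1/1.01·[0.7000·75.4000 + 0.3000·104.2000] = 83.2079; exercise value = 85.0000 > continuation, so V_dd = 85.0000 (exercise)
Node u (S = 165): continuation = 1/1.01·[0.7000·10.6337 + 0.3000·49.0000] = 21.9243; exercise value = 16.0000 ≤ continuation, so V_u = 21.9243
Node d (S = 120): continuation = 1/1.01·[0.7000·49.0000 + 0.3000·85.0000] = 59.2079; exercise value = 61.0000 > continuation, so V_d = 61.0000 (exercise)
Node 0 (S = 150): continuation = 1/1.01·[0.7000·21.9243 + 0.3000·61.0000] = 33.3139; exercise value = 31.0000 ≤ continuation, so V_0 = 33.3139

£33.31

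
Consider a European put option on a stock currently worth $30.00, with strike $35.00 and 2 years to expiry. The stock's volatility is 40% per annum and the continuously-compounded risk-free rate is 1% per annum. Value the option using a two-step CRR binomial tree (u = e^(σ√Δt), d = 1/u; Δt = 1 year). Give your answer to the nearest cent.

$9.63

CRR parameters: u = e^(σ√Δt) = e^(0.4·√1) = 1.4918, d = 1/u = 0.6703
Per-period rate: rΔt = 0.01·1 = 0.01, so R = e^0.01 = 1.0101
Risk-neutral probability p = (e^0.01 − 0.6703)/(1.4918 − 0.6703) = 0.3397/0.8215 = 0.4135
Terminal stock prices: S_uu = 66.77, S_ud = 30, S_dd = 13.48
Terminal payoffs (K − S): max(-31.77, 0) = 0, max(5, 0) = 5, max(21.52, 0) = 21.52
Node u (S = 44.75): V_u = e^(−0.01)·[0.4135·0.0000 + 0.5865·5.0000] = 2.9031
Node d (S = 20.11): V_d = e^(−0.01)·[0.4135·5.0000 + 0.5865·21.5201] = 14.5421
Node 0 (S = 30): V_0 = e^(−0.01)·[0.4135·2.9031 + 0.5865·14.5421] = 9.6321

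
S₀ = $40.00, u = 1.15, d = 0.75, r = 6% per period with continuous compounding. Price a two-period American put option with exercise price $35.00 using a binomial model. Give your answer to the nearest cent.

$1.11

Risk-neutral probability p = (e^0.06 − 0.75)/(1.15 − 0.75) = 0.3118/0.4000 = 0.7796
Terminal stock prices: S_uu = 52.9, S_ud = 34.5, S_dd = 22.5
Terminal payoffs (K − S): max(-17.9, 0) = 0, max(0.5, 0) = 0.5, max(12.5, 0) = 12.5
Node u (S = 46): continuation = e^(−0.06)·[0.7796·0.0000 + 0.2204·0.5000] = 0.1038; exercise value = 0.0000 ≤ continuation, so V_u = 0.1038
Node d (S = 30): continuation = e^(−0.06)·[0.7796·0.5000 + 0.2204·12.5000] = 2.9618; exercise value = 5.0000 > continuation, so V_d = 5.0000 (exercise)
Node 0 (S = 40): continuation = e^(−0.06)·[0.7796·0.1038 + 0.2204·5.0000] = 1.1141; exercise value = 0.0000 ≤ continuation, so V_0 = 1.1141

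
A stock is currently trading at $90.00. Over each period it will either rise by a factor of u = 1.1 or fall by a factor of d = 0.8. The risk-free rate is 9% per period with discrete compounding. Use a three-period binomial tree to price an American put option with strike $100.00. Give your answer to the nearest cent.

Risk-neutral probability p = (1 + 0.09 − 0.8)/(1.1 − 0.8) = 0.2900/0.3000 = 0.9667
Terminal stock prices: S_uuu = 119.8, S_uud = 87.12, S_udd = 63.36, S_ddd = 46.08
Terminal payoffs (K − S): max(-19.79, 0) = 0, max(12.88, 0) = 12.88, max(36.64, 0) = 36.64, max(53.92, 0) = 53.92
Node uu (S = 108.9): continuation = 1/1.09·[0.9667·0.0000 + 0.0333·12.8800] = 0.3939; exercise value = 0.0000 ≤ continuation, so V_uu = 0.3939
Node ud (S = 79.2): continuation = 1/1.09·[0.9667·12.8800 + 0.0333·36.6400] = 12.5431; exercise value = 20.8000 > continuation, so V_ud = 20.8000 (exercise)
Node dd (S = 57.6): continuation = 1/1.09·[0.9667·36.6400 + 0.0333·53.9200] = 34.1431; exercise value = 42.4000 > continuation, so V_dd = 42.4000 (exercise)
Node u (S = 99): continuation = 1/1.09·[0.9667·0.3939 + 0.0333·20.8000] = 0.9854; exercise value = 1.0000 > continuation, so V_u = 1.0000 (exercise)
Node d (S = 72): continuation = 1/1.09·[0.9667·20.8000 + 0.0333·42.4000] = 19.7431; exercise value = 28.0000 > continuation, so V_d = 28.0000 (exercise)
Node 0 (S = 90): continuation = 1/1.09·[0.9667·1.0000 + 0.0333·28.0000] = 1.7431; exercise value = 10.0000 > continuation, so V_0 = 10.0000 (exercise)

$10.00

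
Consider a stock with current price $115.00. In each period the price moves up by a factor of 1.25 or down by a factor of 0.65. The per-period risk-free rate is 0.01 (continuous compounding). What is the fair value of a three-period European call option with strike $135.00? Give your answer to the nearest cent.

$18.79

Risk-neutral probability p = (e^0.01 − 0.65)/(1.25 − 0.65) = 0.3601/0.6000 = 0.6001
Terminal stock prices: S_uuu = 224.6, S_uud = 116.8, S_udd = 60.73, S_ddd = 31.58
Terminal payoffs (S − K): max(89.61, 0) = 89.61, max(-18.2, 0) = 0, max(-74.27, 0) = 0, max(-103.4, 0) = 0
Node uu (S = 179.7): V_uu = e^(−0.01)·[0.6001·89.6094 + 0.3999·0.0000] = 53.2381
Node ud (S = 93.44): V_ud = e^(−0.01)·[0.6001·0.0000 + 0.3999·0.0000] = 0.0000
Node dd (S = 48.59): V_dd = e^(−0.01)·[0.6001·0.0000 + 0.3999·0.0000] = 0.0000
Node u (S = 143.8): V_u = e^(−0.01)·[0.6001·53.2381 + 0.3999·0.0000] = 31.6294
Node d (S = 74.75): V_d = e^(−0.01)·[0.6001·0.0000 + 0.3999·0.0000] = 0.0000
Node 0 (S = 115): V_0 = e^(−0.01)·[0.6001·31.6294 + 0.3999·0.0000] = 18.7914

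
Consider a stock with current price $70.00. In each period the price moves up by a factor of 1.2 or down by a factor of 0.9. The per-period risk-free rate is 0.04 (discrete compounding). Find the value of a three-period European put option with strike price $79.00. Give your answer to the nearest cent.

Risk-neutral probability p = (1 + 0.04 − 0.9)/(1.2 − 0.9) = 0.1400/0.3000 = 0.4667
Terminal stock prices: S_uuu = 121, S_uud = 90.72, S_udd = 68.04, S_ddd = 51.03
Terminal payoffs (K − S): max(-41.96, 0) = 0, max(-11.72, 0) = 0, max(10.96, 0) = 10.96, max(27.97, 0) = 27.97
Node uu (S = 100.8): V_uu = 1/1.04·[0.4667·0.0000 + 0.5333·0.0000] = 0.0000
Node ud (S = 75.6): V_ud = 1/1.04·[0.4667·0.0000 + 0.5333·10.9600] = 5.6205
Node dd (S = 56.7): V_dd = 1/1.04·[0.4667·10.9600 + 0.5333·27.9700] = 19.2615
Node u (S = 84): V_u = 1/1.04·[0.4667·0.0000 + 0.5333·5.6205] = 2.8823
Node d (S = 63): V_d = 1/1.04·[0.4667·5.6205 + 0.5333·19.2615] = 12.3997
Node 0 (S = 70): V_0 = 1/1.04·[0.4667·2.8823 + 0.5333·12.3997] = 7.6522

$7.65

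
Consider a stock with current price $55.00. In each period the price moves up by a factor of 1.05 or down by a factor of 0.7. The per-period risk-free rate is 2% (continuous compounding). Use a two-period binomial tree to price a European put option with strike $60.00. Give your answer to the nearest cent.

$3.16

Risk-neutral probability p = (e^0.02 − 0.7)/(1.05 − 0.7) = 0.3202/0.3500 = 0.9149
Terminal stock prices: S_uu = 60.64, S_ud = 40.42, S_dd = 26.95
Terminal payoffs (K − S): max(-0.6375, 0) = 0, max(19.58, 0) = 19.58, max(33.05, 0) = 33.05
Node u (S = 57.75): V_u = e^(−0.02)·[0.9149·0.0000 + 0.0851·19.5750] = 1.6336
Node d (S = 38.5): V_d = e^(−0.02)·[0.9149·19.5750 + 0.0851·33.0500] = 20.3119
Node 0 (S = 55): V_0 = e^(−0.02)·[0.9149·1.6336 + 0.0851·20.3119] = 3.1600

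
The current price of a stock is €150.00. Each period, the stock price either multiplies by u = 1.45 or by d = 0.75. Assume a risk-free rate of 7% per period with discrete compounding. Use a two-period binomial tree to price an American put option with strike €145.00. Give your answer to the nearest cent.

€16.49

Risk-neutral probability p = (1 + 0.07 − 0.75)/(1.45 − 0.75) = 0.3200/0.7000 = 0.4571
Terminal stock prices: S_uu = 315.4, S_ud = 163.1, S_dd = 84.38
Terminal payoffs (K − S): max(-170.4, 0) = 0, max(-18.12, 0) = 0, max(60.62, 0) = 60.62
Node u (S = 217.5): continuation = 1/1.07·[0.4571·0.0000 + 0.5429·0.0000] = 0.0000; exercise value = 0.0000 ≤ continuation, so V_u = 0.0000
Node d (S = 112.5): continuation = 1/1.07·[0.4571·0.0000 + 0.5429·60.6250] = 30.7577; exercise value = 32.5000 > continuation, so V_d = 32.5000 (exercise)
Node 0 (S = 150): continuation = 1/1.07·[0.4571·0.0000 + 0.5429·32.5000] = 16.4887; exercise value = 0.0000 ≤ continuation, so V_0 = 16.4887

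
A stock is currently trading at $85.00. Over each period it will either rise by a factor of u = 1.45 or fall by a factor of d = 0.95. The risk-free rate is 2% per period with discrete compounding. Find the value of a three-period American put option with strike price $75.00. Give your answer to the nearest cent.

$1.27

Risk-neutral probability p = (1 + 0.02 − 0.95)/(1.45 − 0.95) = 0.0700/0.5000 = 0.1400
Terminal stock prices: S_uuu = 259.1, S_uud = 169.8, S_udd = 111.2, S_ddd = 72.88
Terminal payoffs (K − S): max(-184.1, 0) = 0, max(-94.78, 0) = 0, max(-36.23, 0) = 0, max(2.123, 0) = 2.123
Node uu (S = 178.7): continuation = 1/1.02·[0.1400·0.0000 + 0.8600·0.0000] = 0.0000; exercise value = 0.0000 ≤ continuation, so V_uu = 0.0000
Node ud (S = 117.1): continuation = 1/1.02·[0.1400·0.0000 + 0.8600·0.0000] = 0.0000; exercise value = 0.0000 ≤ continuation, so V_ud = 0.0000
Node dd (S = 76.71): continuation = 1/1.02·[0.1400·0.0000 + 0.8600·2.1231] = 1.7901; exercise value = 0.0000 ≤ continuation, so V_dd = 1.7901
Node u (S = 123.2): continuation = 1/1.02·[0.1400·0.0000 + 0.8600·0.0000] = 0.0000; exercise value = 0.0000 ≤ continuation, so V_u = 0.0000
Node d (S = 80.75): continuation = 1/1.02·[0.1400·0.0000 + 0.8600·1.7901] = 1.5093; exercise value = 0.0000 ≤ continuation, so V_d = 1.5093
Node 0 (S = 85): continuation = 1/1.02·[0.1400·0.0000 + 0.8600·1.5093] = 1.2725; exercise value = 0.0000 ≤ continuation, so V_0 = 1.2725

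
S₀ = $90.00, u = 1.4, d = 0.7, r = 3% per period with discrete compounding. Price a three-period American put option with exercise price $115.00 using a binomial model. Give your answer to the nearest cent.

$33.10

Risk-neutral probability p = (1 + 0.03 − 0.7)/(1.4 − 0.7) = 0.3300/0.7000 = 0.4714
Terminal stock prices: S_uuu = 247, S_uud = 123.5, S_udd = 61.74, S_ddd = 30.87
Terminal payoffs (K − S): max(-132, 0) = 0, max(-8.48, 0) = 0, max(53.26, 0) = 53.26, max(84.13, 0) = 84.13
Node uu (S = 176.4): continuation = 1/1.03·[0.4714·0.0000 + 0.5286·0.0000] = 0.0000; exercise value = 0.0000 ≤ continuation, so V_uu = 0.0000
Node ud (S = 88.2): continuation = 1/1.03·[0.4714·0.0000 + 0.5286·53.2600] = 27.3318; exercise value = 26.8000 ≤ continuation, so V_ud = 27.3318
Node dd (S = 44.1): continuation = 1/1.03·[0.4714·53.2600 + 0.5286·84.1300] = 67.5505; exercise value = 70.9000 > continuation, so V_dd = 70.9000 (exercise)
Node u (S = 126): continuation = 1/1.03·[0.4714·0.0000 + 0.5286·27.3318] = 14.0260; exercise value = 0.0000 ≤ continuation, so V_u = 14.0260
Node d (S = 63): continuation = 1/1.03·[0.4714·27.3318 + 0.5286·70.9000] = 48.8939; exercise value = 52.0000 > continuation, so V_d = 52.0000 (exercise)
Node 0 (S = 90): continuation = 1/1.03·[0.4714·14.0260 + 0.5286·52.0000] = 33.1048; exercise value = 25.0000 ≤ continuation, so V_0 = 33.1048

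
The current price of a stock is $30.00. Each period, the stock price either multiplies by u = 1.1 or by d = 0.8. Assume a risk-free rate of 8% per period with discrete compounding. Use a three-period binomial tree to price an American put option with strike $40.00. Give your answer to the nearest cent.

Risk-neutral probability p = (1 + 0.08 − 0.8)/(1.1 − 0.8) = 0.2800/0.3000 = 0.9333
Terminal stock prices: S_uuu = 39.93, S_uud = 29.04, S_udd = 21.12, S_ddd = 15.36
Terminal payoffs (K − S): max(0.07, 0) = 0.07, max(10.96, 0) = 10.96, max(18.88, 0) = 18.88, max(24.64, 0) = 24.64
Node uu (S = 36.3): continuation = 1/1.08·[0.9333·0.0700 + 0.0667·10.9600] = 0.7370; exercise value = 3.7000 > continuation, so V_uu = 3.7000 (exercise)
Node ud (S = 26.4): continuation = 1/1.08·[0.9333·10.9600 + 0.0667·18.8800] = 10.6370; exercise value = 13.6000 > continuation, so V_ud = 13.6000 (exercise)
Node dd (S = 19.2): continuation = 1/1.08·[0.9333·18.8800 + 0.0667·24.6400] = 17.8370; exercise value = 20.8000 > continuation, so V_dd = 20.8000 (exercise)
Node u (S = 33): continuation = 1/1.08·[0.9333·3.7000 + 0.0667·13.6000] = 4.0370; exercise value = 7.0000 > continuation, so V_u = 7.0000 (exercise)
Node d (S = 24): continuation = 1/1.08·[0.9333·13.6000 + 0.0667·20.8000] = 13.0370; exercise value = 16.0000 > continuation, so V_d = 16.0000 (exercise)
Node 0 (S = 30): continuation = 1/1.08·[0.9333·7.0000 + 0.0667·16.0000] = 7.0370; exercise value = 10.0000 > continuation, so V_0 = 10.0000 (exercise)

$10.00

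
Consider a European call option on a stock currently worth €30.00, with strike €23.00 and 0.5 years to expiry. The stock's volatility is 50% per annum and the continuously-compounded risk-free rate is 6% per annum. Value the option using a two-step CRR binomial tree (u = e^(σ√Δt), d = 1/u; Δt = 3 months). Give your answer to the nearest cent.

€9.00

CRR parameters: u = e^(σ√Δt) = e^(0.5·√0.25) = 1.2840, d = 1/u = 0.7788
Per-period rate: rΔt = 0.06·0.25 = 0.015, so R = e^0.015 = 1.0151
Risk-neutral probability p = (e^0.015 − 0.7788)/(1.2840 − 0.7788) = 0.2363/0.5052 = 0.4677
Terminal stock prices: S_uu = 49.46, S_ud = 30, S_dd = 18.2
Terminal payoffs (S − K): max(26.46, 0) = 26.46, max(7, 0) = 7, max(-4.804, 0) = 0
Node u (S = 38.52): V_u = e^(−0.015)·[0.4677·26.4616 + 0.5323·7.0000] = 15.8632
Node d (S = 23.36): V_d = e^(−0.015)·[0.4677·7.0000 + 0.5323·0.0000] = 3.2254
Node 0 (S = 30): V_0 = e^(−0.015)·[0.4677·15.8632 + 0.5323·3.2254] = 9.0005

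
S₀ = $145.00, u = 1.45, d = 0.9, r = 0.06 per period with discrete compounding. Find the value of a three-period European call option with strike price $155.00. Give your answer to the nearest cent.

$29.62

Risk-neutral probability p = (1 + 0.06 − 0.9)/(1.45 − 0.9) = 0.1600/0.5500 = 0.2909
Terminal stock prices: S_uuu = 442.1, S_uud = 274.4, S_udd = 170.3, S_ddd = 105.7
Terminal payoffs (S − K): max(287.1, 0) = 287.1, max(119.4, 0) = 119.4, max(15.3, 0) = 15.3, max(-49.29, 0) = 0
Node uu (S = 304.9): V_uu = 1/1.06·[0.2909·287.0506 + 0.7091·119.3763] = 158.6361
Node ud (S = 189.2): V_ud = 1/1.06·[0.2909·119.3763 + 0.7091·15.3025] = 42.9986
Node dd (S = 117.5): V_dd = 1/1.06·[0.2909·15.3025 + 0.7091·0.0000] = 4.1997
Node u (S = 210.2): V_u = 1/1.06·[0.2909·158.6361 + 0.7091·42.9986] = 72.3006
Node d (S = 130.5): V_d = 1/1.06·[0.2909·42.9986 + 0.7091·4.1997] = 14.6100
Node 0 (S = 145): V_0 = 1/1.06·[0.2909·72.3006 + 0.7091·14.6100] = 29.6158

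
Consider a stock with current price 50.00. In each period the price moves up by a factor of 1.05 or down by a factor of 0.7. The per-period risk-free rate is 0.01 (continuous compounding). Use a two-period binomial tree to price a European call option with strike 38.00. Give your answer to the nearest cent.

13.17

Risk-neutral probability p = (e^0.01 − 0.7)/(1.05 − 0.7) = 0.3101/0.3500 = 0.8859
Terminal stock prices: S_uu = 55.12, S_ud = 36.75, S_dd = 24.5
Terminal payoffs (S − K): max(17.12, 0) = 17.12, max(-1.25, 0) = 0, max(-13.5, 0) = 0
Node u (S = 52.5): V_u = e^(−0.01)·[0.8859·17.1250 + 0.1141·0.0000] = 15.0194
Node d (S = 35): V_d = e^(−0.01)·[0.8859·0.0000 + 0.1141·0.0000] = 0.0000
Node 0 (S = 50): V_0 = e^(−0.01)·[0.8859·15.0194 + 0.1141·0.0000] = 13.1726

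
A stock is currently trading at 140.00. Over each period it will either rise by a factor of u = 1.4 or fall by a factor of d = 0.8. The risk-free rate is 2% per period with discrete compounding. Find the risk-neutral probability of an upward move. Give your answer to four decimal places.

p = 0.3667

Risk-neutral probability p = (1 + 0.02 − 0.8)/(1.4 − 0.8) = 0.2200/0.6000 = 0.3667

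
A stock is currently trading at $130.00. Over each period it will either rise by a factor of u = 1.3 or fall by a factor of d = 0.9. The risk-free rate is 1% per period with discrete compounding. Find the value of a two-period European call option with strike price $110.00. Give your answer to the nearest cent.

Risk-neutral probability p = (1 + 0.01 − 0.9)/(1.3 − 0.9) = 0.1100/0.4000 = 0.2750
Terminal stock prices: S_uu = 219.7, S_ud = 152.1, S_dd = 105.3
Terminal payoffs (S − K): max(109.7, 0) = 109.7, max(42.1, 0) = 42.1, max(-4.7, 0) = 0
Node u (S = 169): V_u = 1/1.01·[0.2750·109.7000 + 0.7250·42.1000] = 60.0891
Node d (S = 117): V_d = 1/1.01·[0.2750·42.1000 + 0.7250·0.0000] = 11.4629
Node 0 (S = 130): V_0 = 1/1.01·[0.2750·60.0891 + 0.7250·11.4629] = 24.5892

$24.59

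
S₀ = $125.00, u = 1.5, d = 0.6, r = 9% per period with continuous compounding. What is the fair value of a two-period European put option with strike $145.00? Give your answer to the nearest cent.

Risk-neutral probability p = (e^0.09 − 0.6)/(1.5 − 0.6) = 0.4942/0.9000 = 0.5491
Terminal stock prices: S_uu = 281.2, S_ud = 112.5, S_dd = 45
Terminal payoffs (K − S): max(-136.2, 0) = 0, max(32.5, 0) = 32.5, max(100, 0) = 100
Node u (S = 187.5): V_u = e^(−0.09)·[0.5491·0.0000 + 0.4509·32.5000] = 13.3935
Node d (S = 75): V_d = e^(−0.09)·[0.5491·32.5000 + 0.4509·100.0000] = 57.5200
Node 0 (S = 125): V_0 = e^(−0.09)·[0.5491·13.3935 + 0.4509·57.5200] = 30.4256

$30.43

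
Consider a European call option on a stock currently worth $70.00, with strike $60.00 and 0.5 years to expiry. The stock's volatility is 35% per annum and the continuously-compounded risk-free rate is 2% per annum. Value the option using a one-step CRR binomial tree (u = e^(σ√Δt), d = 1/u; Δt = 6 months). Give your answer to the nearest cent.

$13.46

CRR parameters: u = e^(σ√Δt) = e^(0.35·√0.5) = 1.2808, d = 1/u = 0.7808
Per-period rate: rΔt = 0.02·0.5 = 0.01, so R = e^0.01 = 1.0101
Risk-neutral probability p = (e^0.01 − 0.7808)/(1.2808 − 0.7808) = 0.2293/0.5000 = 0.4585
Terminal stock prices: S_u = 89.66, S_d = 54.65
Terminal payoffs (S − K): max(29.66, 0) = 29.66, max(-5.347, 0) = 0
Node 0 (S = 70): V_0 = e^(−0.01)·[0.4585·29.6562 + 0.5415·0.0000] = 13.4633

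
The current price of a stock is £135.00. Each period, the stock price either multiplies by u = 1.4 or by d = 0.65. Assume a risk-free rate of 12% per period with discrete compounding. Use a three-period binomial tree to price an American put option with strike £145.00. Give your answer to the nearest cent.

£23.21

Risk-neutral probability p = (1 + 0.12 − 0.65)/(1.4 − 0.65) = 0.4700/0.7500 = 0.6267
Terminal stock prices: S_uuu = 370.4, S_uud = 172, S_udd = 79.85, S_ddd = 37.07
Terminal payoffs (K − S): max(-225.4, 0) = 0, max(-26.99, 0) = 0, max(65.15, 0) = 65.15, max(107.9, 0) = 107.9
Node uu (S = 264.6): continuation = 1/1.12·[0.6267·0.0000 + 0.3733·0.0000] = 0.0000; exercise value = 0.0000 ≤ continuation, so V_uu = 0.0000
Node ud (S = 122.9): continuation = 1/1.12·[0.6267·0.0000 + 0.3733·65.1475] = 21.7158; exercise value = 22.1500 > continuation, so V_ud = 22.1500 (exercise)
Node dd (S = 57.04): continuation = 1/1.12·[0.6267·65.1475 + 0.3733·107.9256] = 72.4268; exercise value = 87.9625 > continuation, so V_dd = 87.9625 (exercise)
Node u (S = 189): continuation = 1/1.12·[0.6267·0.0000 + 0.3733·22.1500] = 7.3833; exercise value = 0.0000 ≤ continuation, so V_u = 7.3833
Node d (S = 87.75): continuation = 1/1.12·[0.6267·22.1500 + 0.3733·87.9625] = 41.7143; exercise value = 57.2500 > continuation, so V_d = 57.2500 (exercise)
Node 0 (S = 135): continuation = 1/1.12·[0.6267·7.3833 + 0.3733·57.2500] = 23.2145; exercise value = 10.0000 ≤ continuation, so V_0 = 23.2145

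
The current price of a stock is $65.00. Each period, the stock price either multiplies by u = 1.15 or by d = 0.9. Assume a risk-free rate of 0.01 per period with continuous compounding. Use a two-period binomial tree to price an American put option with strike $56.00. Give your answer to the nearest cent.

$1.03

Risk-neutral probability p = (e^0.01 − 0.9)/(1.15 − 0.9) = 0.1101/0.2500 = 0.4402
Terminal stock prices: S_uu = 85.96, S_ud = 67.28, S_dd = 52.65
Terminal payoffs (K − S): max(-29.96, 0) = 0, max(-11.28, 0) = 0, max(3.35, 0) = 3.35
Node u (S = 74.75): continuation = e^(−0.01)·[0.4402·0.0000 + 0.5598·0.0000] = 0.0000; exercise value = 0.0000 ≤ continuation, so V_u = 0.0000
Node d (S = 58.5): continuation = e^(−0.01)·[0.4402·0.0000 + 0.5598·3.3500] = 1.8567; exercise value = 0.0000 ≤ continuation, so V_d = 1.8567
Node 0 (S = 65): continuation = e^(−0.01)·[0.4402·0.0000 + 0.5598·1.8567] = 1.0290; exercise value = 0.0000 ≤ continuation, so V_0 = 1.0290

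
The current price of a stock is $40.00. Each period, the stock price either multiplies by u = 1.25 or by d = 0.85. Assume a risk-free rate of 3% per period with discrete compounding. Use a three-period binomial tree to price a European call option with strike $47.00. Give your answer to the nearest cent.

$4.47

Risk-neutral probability p = (1 + 0.03 − 0.85)/(1.25 − 0.85) = 0.1800/0.4000 = 0.4500
Terminal stock prices: S_uuu = 78.12, S_uud = 53.12, S_udd = 36.12, S_ddd = 24.56
Terminal payoffs (S − K): max(31.12, 0) = 31.12, max(6.125, 0) = 6.125, max(-10.88, 0) = 0, max(-22.44, 0) = 0
Node uu (S = 62.5): V_uu = 1/1.03·[0.4500·31.1250 + 0.5500·6.1250] = 16.8689
Node ud (S = 42.5): V_ud = 1/1.03·[0.4500·6.1250 + 0.5500·0.0000] = 2.6760
Node dd (S = 28.9): V_dd = 1/1.03·[0.4500·0.0000 + 0.5500·0.0000] = 0.0000
Node u (S = 50): V_u = 1/1.03·[0.4500·16.8689 + 0.5500·2.6760] = 8.7988
Node d (S = 34): V_d = 1/1.03·[0.4500·2.6760 + 0.5500·0.0000] = 1.1691
Node 0 (S = 40): V_0 = 1/1.03·[0.4500·8.7988 + 0.5500·1.1691] = 4.4684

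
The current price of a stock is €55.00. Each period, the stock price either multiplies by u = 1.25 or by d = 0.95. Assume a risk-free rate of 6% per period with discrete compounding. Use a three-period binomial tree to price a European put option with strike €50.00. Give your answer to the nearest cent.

Risk-neutral probability p = (1 + 0.06 − 0.95)/(1.25 − 0.95) = 0.1100/0.3000 = 0.3667
Terminal stock prices: S_uuu = 107.4, S_uud = 81.64, S_udd = 62.05, S_ddd = 47.16
Terminal payoffs (K − S): max(-57.42, 0) = 0, max(-31.64, 0) = 0, max(-12.05, 0) = 0, max(2.844, 0) = 2.844
Node uu (S = 85.94): V_uu = 1/1.06·[0.3667·0.0000 + 0.6333·0.0000] = 0.0000
Node ud (S = 65.31): V_ud = 1/1.06·[0.3667·0.0000 + 0.6333·0.0000] = 0.0000
Node dd (S = 49.64): V_dd = 1/1.06·[0.3667·0.0000 + 0.6333·2.8444] = 1.6995
Node u (S = 68.75): V_u = 1/1.06·[0.3667·0.0000 + 0.6333·0.0000] = 0.0000
Node d (S = 52.25): V_d = 1/1.06·[0.3667·0.0000 + 0.6333·1.6995] = 1.0154
Node 0 (S = 55): V_0 = 1/1.06·[0.3667·0.0000 + 0.6333·1.0154] = 0.6067

€0.61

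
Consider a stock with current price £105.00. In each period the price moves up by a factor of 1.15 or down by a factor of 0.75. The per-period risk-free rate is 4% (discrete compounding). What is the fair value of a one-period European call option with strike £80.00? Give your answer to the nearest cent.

Risk-neutral probability p = (1 + 0.04 − 0.75)/(1.15 − 0.75) = 0.2900/0.4000 = 0.7250
Terminal stock prices: S_u = 120.7, S_d = 78.75
Terminal payoffs (S − K): max(40.75, 0) = 40.75, max(-1.25, 0) = 0
Node 0 (S = 105): V_0 = 1/1.04·[0.7250·40.7500 + 0.2750·0.0000] = 28.4075

£28.41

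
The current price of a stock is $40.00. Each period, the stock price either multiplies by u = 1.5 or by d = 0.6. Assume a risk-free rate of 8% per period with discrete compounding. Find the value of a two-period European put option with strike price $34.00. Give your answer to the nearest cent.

$3.66

Risk-neutral probability p = (1 + 0.08 − 0.6)/(1.5 − 0.6) = 0.4800/0.9000 = 0.5333
Terminal stock prices: S_uu = 90, S_ud = 36, S_dd = 14.4
Terminal payoffs (K − S): max(-56, 0) = 0, max(-2, 0) = 0, max(19.6, 0) = 19.6
Node u (S = 60): V_u = 1/1.08·[0.5333·0.0000 + 0.4667·0.0000] = 0.0000
Node d (S = 24): V_d = 1/1.08·[0.5333·0.0000 + 0.4667·19.6000] = 8.4691
Node 0 (S = 40): V_0 = 1/1.08·[0.5333·0.0000 + 0.4667·8.4691] = 3.6595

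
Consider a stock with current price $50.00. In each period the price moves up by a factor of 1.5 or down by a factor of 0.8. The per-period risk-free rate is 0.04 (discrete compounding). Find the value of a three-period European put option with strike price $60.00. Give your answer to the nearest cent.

Risk-neutral probability p = (1 + 0.04 − 0.8)/(1.5 − 0.8) = 0.2400/0.7000 = 0.3429
Terminal stock prices: S_uuu = 168.8, S_uud = 90, S_udd = 48, S_ddd = 25.6
Terminal payoffs (K − S): max(-108.8, 0) = 0, max(-30, 0) = 0, max(12, 0) = 12, max(34.4, 0) = 34.4
Node uu (S = 112.5): V_uu = 1/1.04·[0.3429·0.0000 + 0.6571·0.0000] = 0.0000
Node ud (S = 60): V_ud = 1/1.04·[0.3429·0.0000 + 0.6571·12.0000] = 7.5824
Node dd (S = 32): V_dd = 1/1.04·[0.3429·12.0000 + 0.6571·34.4000] = 25.6923
Node u (S = 75): V_u = 1/1.04·[0.3429·0.0000 + 0.6571·7.5824] = 4.7911
Node d (S = 40): V_d = 1/1.04·[0.3429·7.5824 + 0.6571·25.6923] = 18.7338
Node 0 (S = 50): V_0 = 1/1.04·[0.3429·4.7911 + 0.6571·18.7338] = 13.4168

$13.42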